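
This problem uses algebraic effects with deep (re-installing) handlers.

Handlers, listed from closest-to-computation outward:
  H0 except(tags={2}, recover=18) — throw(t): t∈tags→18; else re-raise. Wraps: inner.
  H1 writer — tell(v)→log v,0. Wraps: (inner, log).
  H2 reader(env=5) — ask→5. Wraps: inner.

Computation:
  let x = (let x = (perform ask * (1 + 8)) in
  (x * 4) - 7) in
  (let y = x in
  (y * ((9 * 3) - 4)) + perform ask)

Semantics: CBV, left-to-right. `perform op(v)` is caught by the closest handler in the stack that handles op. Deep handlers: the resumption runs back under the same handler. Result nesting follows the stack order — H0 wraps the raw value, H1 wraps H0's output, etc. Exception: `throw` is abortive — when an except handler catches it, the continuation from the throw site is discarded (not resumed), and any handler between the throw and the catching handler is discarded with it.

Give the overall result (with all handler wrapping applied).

Working:
ask @ H2 ⇒ 5
ask @ H2 ⇒ 5
H0 returns 3984
H1 returns (3984, ())
H2 returns (3984, ())
= (3984, ())

Answer: (3984, ())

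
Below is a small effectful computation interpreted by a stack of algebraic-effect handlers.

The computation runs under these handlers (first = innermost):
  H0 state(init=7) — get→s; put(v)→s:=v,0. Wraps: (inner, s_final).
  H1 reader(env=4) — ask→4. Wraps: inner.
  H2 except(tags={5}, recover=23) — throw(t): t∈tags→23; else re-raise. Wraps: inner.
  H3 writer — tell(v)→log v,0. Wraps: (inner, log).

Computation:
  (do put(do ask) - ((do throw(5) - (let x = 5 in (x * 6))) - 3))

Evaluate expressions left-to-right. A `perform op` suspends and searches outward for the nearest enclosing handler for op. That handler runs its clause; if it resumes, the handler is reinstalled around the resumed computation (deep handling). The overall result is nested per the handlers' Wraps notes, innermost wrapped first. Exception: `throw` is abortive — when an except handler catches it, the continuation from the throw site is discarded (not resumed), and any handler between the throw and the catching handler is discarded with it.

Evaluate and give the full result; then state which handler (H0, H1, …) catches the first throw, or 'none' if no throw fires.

Answer: (23, ()) ; first throw caught by: H2

Evaluation trace:
ask @ H1 ⇒ 4
put(4) @ H0 ⇒ s:=4
throw(5) @ H2 caught ⇒ 23
H3 returns (23, ())
= (23, ())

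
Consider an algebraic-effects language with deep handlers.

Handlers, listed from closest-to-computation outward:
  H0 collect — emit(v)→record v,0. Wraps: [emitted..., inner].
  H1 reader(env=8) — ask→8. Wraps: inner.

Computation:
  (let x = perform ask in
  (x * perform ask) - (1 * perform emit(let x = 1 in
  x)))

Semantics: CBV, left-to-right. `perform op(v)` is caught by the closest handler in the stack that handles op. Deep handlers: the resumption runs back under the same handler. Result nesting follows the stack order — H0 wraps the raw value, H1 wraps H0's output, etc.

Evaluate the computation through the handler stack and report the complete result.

Step-by-step:
ask @ H1 ⇒ 8
ask @ H1 ⇒ 8
emit(1) @ H0 ⇒ out+=1
H0 returns [1, 64]
H1 returns [1, 64]
= [1, 64]

Answer: [1, 64]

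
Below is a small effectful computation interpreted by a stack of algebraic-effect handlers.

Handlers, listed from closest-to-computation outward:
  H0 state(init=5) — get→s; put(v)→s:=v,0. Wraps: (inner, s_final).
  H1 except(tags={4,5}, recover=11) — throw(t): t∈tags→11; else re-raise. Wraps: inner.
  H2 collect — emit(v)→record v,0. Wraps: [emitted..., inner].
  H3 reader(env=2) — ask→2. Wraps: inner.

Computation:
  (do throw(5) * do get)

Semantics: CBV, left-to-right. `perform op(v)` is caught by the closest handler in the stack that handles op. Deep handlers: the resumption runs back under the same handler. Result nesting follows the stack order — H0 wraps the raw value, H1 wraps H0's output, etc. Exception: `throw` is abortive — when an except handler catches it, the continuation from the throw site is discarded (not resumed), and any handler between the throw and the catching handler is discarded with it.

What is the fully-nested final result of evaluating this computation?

Answer: [11]

Evaluation trace:
throw(5) @ H1 caught ⇒ 11
H2 returns [11]
H3 returns [11]
= [11]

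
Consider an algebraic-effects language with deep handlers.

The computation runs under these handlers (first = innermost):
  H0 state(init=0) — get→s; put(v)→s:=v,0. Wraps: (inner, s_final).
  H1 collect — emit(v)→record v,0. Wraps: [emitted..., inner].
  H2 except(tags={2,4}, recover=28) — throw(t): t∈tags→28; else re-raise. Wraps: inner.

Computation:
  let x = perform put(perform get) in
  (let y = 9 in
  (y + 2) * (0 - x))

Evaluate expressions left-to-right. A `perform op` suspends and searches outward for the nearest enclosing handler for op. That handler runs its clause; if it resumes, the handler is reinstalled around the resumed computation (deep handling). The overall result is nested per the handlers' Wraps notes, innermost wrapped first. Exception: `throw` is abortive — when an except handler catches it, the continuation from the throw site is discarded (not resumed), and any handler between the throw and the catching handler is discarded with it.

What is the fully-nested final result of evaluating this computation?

Working:
get @ H0 ⇒ 0
put(0) @ H0 ⇒ s:=0
H0 returns (0, 0)
H1 returns [(0, 0)]
H2 returns [(0, 0)]
= [(0, 0)]

Answer: [(0, 0)]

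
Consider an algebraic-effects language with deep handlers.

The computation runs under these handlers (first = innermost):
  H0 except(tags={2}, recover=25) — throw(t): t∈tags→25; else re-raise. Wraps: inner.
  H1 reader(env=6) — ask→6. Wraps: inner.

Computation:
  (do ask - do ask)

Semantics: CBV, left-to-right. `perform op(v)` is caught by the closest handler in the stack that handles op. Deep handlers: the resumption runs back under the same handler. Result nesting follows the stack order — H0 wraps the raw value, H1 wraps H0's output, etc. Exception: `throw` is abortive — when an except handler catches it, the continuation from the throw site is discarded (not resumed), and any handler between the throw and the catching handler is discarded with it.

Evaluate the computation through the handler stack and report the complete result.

Answer: 0

Step-by-step:
ask @ H1 ⇒ 6
ask @ H1 ⇒ 6
H0 returns 0
H1 returns 0
= 0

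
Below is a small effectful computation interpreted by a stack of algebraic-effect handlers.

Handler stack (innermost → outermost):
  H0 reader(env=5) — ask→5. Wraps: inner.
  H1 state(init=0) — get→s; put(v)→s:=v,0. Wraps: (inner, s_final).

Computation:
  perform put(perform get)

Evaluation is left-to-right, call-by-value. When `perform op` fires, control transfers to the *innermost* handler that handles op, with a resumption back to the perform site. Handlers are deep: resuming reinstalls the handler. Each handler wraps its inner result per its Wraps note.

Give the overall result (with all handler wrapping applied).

Answer: (0, 0)

Evaluation trace:
get @ H1 ⇒ 0
put(0) @ H1 ⇒ s:=0
H0 returns 0
H1 returns (0, 0)
= (0, 0)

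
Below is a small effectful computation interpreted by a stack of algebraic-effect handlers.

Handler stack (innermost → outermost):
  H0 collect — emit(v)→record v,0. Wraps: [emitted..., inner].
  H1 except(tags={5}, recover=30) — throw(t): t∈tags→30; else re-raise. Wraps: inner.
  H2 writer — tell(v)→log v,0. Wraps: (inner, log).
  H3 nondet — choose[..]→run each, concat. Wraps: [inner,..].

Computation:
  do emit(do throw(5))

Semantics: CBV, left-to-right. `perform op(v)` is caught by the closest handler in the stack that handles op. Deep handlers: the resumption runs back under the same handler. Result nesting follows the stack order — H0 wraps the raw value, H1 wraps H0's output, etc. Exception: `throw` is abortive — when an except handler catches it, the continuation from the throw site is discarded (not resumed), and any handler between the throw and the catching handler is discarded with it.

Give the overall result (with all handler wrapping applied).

Answer: [(30, ())]

Evaluation trace:
throw(5) @ H1 caught ⇒ 30
H2 returns (30, ())
H3 returns [(30, ())]
= [(30, ())]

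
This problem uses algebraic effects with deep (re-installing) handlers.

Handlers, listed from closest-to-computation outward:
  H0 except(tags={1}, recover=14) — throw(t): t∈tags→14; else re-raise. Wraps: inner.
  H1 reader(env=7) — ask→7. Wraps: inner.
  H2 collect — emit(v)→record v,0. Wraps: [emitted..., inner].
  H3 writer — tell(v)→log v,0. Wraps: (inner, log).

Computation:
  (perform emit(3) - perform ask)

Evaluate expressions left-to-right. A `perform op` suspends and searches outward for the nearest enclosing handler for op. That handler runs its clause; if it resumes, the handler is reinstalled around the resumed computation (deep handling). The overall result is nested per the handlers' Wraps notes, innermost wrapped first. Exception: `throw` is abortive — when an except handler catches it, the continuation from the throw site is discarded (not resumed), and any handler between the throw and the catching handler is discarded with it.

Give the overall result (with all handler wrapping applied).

Step-by-step:
emit(3) @ H2 ⇒ out+=3
ask @ H1 ⇒ 7
H0 returns -7
H1 returns -7
H2 returns [3, -7]
H3 returns ([3, -7], ())
= ([3, -7], ())

Answer: ([3, -7], ())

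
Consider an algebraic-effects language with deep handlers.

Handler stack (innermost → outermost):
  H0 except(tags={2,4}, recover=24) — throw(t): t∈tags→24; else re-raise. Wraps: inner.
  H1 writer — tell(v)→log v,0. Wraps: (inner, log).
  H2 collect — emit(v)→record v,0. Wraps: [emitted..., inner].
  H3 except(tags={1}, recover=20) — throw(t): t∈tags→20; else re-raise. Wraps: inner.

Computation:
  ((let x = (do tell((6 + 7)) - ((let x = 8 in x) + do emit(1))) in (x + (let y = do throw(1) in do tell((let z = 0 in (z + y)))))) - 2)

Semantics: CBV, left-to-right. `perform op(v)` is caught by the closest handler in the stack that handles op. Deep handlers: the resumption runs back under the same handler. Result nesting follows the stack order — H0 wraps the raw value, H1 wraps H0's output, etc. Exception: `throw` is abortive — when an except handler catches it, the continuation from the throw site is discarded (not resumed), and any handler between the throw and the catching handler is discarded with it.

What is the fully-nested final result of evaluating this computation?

Working:
tell(13) @ H1 ⇒ log+=13
emit(1) @ H2 ⇒ out+=1
throw(1) @ H0 re-raised
throw(1) @ H3 caught ⇒ 20
= 20

Answer: 20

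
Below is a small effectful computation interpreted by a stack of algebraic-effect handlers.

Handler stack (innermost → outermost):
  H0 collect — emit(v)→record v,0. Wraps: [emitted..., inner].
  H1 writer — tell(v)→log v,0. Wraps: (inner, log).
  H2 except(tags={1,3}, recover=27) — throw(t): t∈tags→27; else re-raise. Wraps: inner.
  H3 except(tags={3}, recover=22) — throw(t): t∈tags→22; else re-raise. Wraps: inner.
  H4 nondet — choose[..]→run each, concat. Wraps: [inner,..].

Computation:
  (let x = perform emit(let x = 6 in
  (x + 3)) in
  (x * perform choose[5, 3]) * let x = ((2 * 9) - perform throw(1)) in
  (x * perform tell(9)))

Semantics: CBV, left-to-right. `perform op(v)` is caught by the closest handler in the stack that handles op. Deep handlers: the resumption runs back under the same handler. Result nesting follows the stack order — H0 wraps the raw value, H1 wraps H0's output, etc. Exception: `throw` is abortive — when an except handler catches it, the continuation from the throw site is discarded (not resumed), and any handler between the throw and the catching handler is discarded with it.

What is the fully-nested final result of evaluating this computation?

Answer: [27, 27]

Working:
emit(9) @ H0 ⇒ out+=9
choose[5, 3] @ H4
  branch[0] choose=5:
    throw(1) @ H2 caught ⇒ 27
    H3 returns 27
    H4 returns [27]
  branch[1] choose=3:
    throw(1) @ H2 caught ⇒ 27
    H3 returns 27
    H4 returns [27]
= [27, 27]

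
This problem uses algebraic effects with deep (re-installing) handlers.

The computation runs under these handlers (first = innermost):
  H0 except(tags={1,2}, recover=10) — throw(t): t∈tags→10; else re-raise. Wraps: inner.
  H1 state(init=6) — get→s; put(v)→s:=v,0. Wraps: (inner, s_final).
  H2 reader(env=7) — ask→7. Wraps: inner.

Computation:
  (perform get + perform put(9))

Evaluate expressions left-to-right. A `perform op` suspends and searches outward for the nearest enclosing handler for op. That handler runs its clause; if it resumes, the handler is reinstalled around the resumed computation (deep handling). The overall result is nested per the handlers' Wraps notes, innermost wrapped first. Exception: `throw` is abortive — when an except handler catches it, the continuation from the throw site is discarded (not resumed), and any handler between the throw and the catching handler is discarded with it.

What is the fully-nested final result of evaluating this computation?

Answer: (6, 9)

Evaluation trace:
get @ H1 ⇒ 6
put(9) @ H1 ⇒ s:=9
H0 returns 6
H1 returns (6, 9)
H2 returns (6, 9)
= (6, 9)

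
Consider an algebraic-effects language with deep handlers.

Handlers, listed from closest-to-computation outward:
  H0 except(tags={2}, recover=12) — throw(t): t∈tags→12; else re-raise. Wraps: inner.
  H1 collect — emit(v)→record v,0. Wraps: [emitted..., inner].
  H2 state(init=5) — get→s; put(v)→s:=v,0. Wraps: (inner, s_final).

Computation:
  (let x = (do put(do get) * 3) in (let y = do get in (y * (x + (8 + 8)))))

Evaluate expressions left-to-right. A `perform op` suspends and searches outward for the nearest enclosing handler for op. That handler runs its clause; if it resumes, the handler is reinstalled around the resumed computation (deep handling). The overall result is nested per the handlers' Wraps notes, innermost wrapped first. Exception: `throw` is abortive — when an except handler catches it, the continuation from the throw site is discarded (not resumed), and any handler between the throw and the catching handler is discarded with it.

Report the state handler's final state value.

Answer: 5

Step-by-step:
get @ H2 ⇒ 5
put(5) @ H2 ⇒ s:=5
get @ H2 ⇒ 5
H0 returns 80
H1 returns [80]
H2 returns ([80], 5)
= ([80], 5)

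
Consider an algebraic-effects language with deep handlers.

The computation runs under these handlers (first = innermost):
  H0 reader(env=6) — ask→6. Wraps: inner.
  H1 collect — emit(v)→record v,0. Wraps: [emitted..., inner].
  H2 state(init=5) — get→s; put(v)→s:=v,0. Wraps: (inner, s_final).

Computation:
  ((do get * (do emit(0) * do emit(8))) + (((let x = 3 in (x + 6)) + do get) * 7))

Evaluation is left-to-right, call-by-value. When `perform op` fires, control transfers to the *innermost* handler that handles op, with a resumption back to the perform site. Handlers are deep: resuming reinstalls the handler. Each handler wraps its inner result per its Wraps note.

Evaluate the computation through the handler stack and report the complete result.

Answer: ([0, 8, 98], 5)

Evaluation trace:
get @ H2 ⇒ 5
emit(0) @ H1 ⇒ out+=0
emit(8) @ H1 ⇒ out+=8
get @ H2 ⇒ 5
H0 returns 98
H1 returns [0, 8, 98]
H2 returns ([0, 8, 98], 5)
= ([0, 8, 98], 5)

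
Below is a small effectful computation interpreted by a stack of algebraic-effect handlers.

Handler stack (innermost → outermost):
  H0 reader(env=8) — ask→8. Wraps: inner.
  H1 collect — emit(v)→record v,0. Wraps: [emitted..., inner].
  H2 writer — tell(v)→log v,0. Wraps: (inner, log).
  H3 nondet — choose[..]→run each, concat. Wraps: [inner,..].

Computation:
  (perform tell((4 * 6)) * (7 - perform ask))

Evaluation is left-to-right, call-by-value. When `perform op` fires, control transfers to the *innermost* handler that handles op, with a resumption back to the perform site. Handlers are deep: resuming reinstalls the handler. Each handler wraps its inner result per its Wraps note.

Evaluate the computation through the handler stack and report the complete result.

Evaluation trace:
tell(24) @ H2 ⇒ log+=24
ask @ H0 ⇒ 8
H0 returns 0
H1 returns [0]
H2 returns ([0], (24))
H3 returns [([0], (24))]
= [([0], (24))]

Answer: [([0], (24))]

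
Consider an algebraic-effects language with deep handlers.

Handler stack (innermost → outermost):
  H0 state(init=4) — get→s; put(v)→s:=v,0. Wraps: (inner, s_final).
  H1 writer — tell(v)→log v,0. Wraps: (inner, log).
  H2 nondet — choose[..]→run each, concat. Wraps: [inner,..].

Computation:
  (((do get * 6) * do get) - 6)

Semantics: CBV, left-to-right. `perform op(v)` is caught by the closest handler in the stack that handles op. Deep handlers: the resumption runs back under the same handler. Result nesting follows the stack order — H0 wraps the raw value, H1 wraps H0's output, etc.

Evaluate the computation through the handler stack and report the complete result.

Answer: [((90, 4), ())]

Step-by-step:
get @ H0 ⇒ 4
get @ H0 ⇒ 4
H0 returns (90, 4)
H1 returns ((90, 4), ())
H2 returns [((90, 4), ())]
= [((90, 4), ())]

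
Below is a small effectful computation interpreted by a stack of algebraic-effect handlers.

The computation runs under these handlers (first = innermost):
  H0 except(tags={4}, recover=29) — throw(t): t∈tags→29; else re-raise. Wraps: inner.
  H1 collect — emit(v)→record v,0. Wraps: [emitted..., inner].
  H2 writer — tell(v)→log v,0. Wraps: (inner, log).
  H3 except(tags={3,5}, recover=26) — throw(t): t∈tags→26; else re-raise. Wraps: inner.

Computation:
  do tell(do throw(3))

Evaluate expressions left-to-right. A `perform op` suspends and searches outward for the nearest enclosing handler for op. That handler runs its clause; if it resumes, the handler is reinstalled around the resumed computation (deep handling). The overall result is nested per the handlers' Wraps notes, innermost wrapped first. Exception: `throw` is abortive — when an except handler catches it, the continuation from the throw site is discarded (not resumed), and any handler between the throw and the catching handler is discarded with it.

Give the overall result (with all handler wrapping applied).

Evaluation trace:
throw(3) @ H0 re-raised
throw(3) @ H3 caught ⇒ 26
= 26

Answer: 26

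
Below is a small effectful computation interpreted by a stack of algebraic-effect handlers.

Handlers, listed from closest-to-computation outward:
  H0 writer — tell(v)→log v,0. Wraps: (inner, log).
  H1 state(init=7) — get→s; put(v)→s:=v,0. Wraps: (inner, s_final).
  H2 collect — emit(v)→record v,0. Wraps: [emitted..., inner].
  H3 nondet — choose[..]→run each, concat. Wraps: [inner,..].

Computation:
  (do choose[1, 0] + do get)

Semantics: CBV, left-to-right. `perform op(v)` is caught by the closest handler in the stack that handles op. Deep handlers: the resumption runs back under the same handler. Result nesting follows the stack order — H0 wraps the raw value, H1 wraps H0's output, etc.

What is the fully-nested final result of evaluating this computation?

Answer: [[((8, ()), 7)], [((7, ()), 7)]]

Working:
choose[1, 0] @ H3
  branch[0] choose=1:
    get @ H1 ⇒ 7
    H0 returns (8, ())
    H1 returns ((8, ()), 7)
    H2 returns [((8, ()), 7)]
    H3 returns [[((8, ()), 7)]]
  branch[1] choose=0:
    get @ H1 ⇒ 7
    H0 returns (7, ())
    H1 returns ((7, ()), 7)
    H2 returns [((7, ()), 7)]
    H3 returns [[((7, ()), 7)]]
= [[((8, ()), 7)], [((7, ()), 7)]]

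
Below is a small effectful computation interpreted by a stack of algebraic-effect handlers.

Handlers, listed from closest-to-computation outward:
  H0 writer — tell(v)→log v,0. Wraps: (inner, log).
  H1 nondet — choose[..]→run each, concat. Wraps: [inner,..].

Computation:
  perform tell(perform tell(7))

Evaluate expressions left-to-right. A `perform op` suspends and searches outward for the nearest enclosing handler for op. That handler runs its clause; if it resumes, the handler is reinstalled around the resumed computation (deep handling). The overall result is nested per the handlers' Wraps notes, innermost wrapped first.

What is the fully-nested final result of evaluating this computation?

Working:
tell(7) @ H0 ⇒ log+=7
tell(0) @ H0 ⇒ log+=0
H0 returns (0, (7, 0))
H1 returns [(0, (7, 0))]
= [(0, (7, 0))]

Answer: [(0, (7, 0))]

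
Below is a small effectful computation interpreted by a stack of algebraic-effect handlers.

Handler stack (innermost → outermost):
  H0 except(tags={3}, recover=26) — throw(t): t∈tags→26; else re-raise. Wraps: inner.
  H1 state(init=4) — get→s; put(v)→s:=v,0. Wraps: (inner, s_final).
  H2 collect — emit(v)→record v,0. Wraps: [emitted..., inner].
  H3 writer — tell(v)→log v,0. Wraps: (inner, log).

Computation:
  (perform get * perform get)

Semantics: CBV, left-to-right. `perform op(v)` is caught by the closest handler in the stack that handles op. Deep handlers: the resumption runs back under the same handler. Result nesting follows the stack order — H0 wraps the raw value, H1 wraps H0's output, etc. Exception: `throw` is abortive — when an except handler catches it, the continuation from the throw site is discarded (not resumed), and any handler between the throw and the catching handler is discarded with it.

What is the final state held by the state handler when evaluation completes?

Answer: 4

Working:
get @ H1 ⇒ 4
get @ H1 ⇒ 4
H0 returns 16
H1 returns (16, 4)
H2 returns [(16, 4)]
H3 returns ([(16, 4)], ())
= ([(16, 4)], ())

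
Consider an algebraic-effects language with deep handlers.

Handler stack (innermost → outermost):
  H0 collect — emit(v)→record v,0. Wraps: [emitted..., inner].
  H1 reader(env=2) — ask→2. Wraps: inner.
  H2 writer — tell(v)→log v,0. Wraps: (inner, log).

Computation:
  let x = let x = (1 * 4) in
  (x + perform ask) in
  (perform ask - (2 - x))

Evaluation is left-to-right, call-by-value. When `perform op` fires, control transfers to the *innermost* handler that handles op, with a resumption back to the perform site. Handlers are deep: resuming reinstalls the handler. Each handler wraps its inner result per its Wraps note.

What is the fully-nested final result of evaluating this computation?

Answer: ([6], ())

Step-by-step:
ask @ H1 ⇒ 2
ask @ H1 ⇒ 2
H0 returns [6]
H1 returns [6]
H2 returns ([6], ())
= ([6], ())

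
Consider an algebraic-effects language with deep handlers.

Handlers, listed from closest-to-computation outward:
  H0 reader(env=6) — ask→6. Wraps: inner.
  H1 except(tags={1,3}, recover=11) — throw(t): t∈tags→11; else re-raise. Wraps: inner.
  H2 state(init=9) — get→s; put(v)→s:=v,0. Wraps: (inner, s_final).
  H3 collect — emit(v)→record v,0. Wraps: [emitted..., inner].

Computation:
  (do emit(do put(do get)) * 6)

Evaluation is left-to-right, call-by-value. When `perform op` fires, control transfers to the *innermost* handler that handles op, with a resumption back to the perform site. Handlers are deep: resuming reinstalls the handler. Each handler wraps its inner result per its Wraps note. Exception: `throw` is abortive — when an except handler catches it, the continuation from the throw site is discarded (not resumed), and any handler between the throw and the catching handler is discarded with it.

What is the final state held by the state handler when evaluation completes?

Answer: 9

Step-by-step:
get @ H2 ⇒ 9
put(9) @ H2 ⇒ s:=9
emit(0) @ H3 ⇒ out+=0
H0 returns 0
H1 returns 0
H2 returns (0, 9)
H3 returns [0, (0, 9)]
= [0, (0, 9)]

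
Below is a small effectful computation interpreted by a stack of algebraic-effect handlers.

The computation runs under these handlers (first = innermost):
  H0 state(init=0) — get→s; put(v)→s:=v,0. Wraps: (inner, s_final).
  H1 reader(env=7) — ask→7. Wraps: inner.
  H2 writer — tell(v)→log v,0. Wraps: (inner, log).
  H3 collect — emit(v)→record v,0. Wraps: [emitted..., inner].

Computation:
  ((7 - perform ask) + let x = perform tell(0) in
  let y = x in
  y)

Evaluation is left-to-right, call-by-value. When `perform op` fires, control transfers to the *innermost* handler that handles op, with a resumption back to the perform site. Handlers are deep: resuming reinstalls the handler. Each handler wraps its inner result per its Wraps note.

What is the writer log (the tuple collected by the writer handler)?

Answer: (0)

Working:
ask @ H1 ⇒ 7
tell(0) @ H2 ⇒ log+=0
H0 returns (0, 0)
H1 returns (0, 0)
H2 returns ((0, 0), (0))
H3 returns [((0, 0), (0))]
= [((0, 0), (0))]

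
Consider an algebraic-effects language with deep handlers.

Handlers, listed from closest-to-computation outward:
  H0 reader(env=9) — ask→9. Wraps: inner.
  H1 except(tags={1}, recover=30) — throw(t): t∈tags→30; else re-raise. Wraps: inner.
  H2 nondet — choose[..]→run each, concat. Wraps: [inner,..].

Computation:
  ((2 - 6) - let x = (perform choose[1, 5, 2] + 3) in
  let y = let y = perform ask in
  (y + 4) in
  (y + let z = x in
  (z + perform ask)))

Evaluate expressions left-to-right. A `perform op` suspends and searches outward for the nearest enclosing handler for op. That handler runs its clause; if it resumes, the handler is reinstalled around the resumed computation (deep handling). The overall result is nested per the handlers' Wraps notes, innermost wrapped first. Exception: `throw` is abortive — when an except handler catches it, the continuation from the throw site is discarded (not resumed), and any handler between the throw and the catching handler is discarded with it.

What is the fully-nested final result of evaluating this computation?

Evaluation trace:
choose[1, 5, 2] @ H2
  branch[0] choose=1:
    ask @ H0 ⇒ 9
    ask @ H0 ⇒ 9
    H0 returns -30
    H1 returns -30
    H2 returns [-30]
  branch[1] choose=5:
    ask @ H0 ⇒ 9
    ask @ H0 ⇒ 9
    H0 returns -34
    H1 returns -34
    H2 returns [-34]
  branch[2] choose=2:
    ask @ H0 ⇒ 9
    ask @ H0 ⇒ 9
    H0 returns -31
    H1 returns -31
    H2 returns [-31]
= [-30, -34, -31]

Answer: [-30, -34, -31]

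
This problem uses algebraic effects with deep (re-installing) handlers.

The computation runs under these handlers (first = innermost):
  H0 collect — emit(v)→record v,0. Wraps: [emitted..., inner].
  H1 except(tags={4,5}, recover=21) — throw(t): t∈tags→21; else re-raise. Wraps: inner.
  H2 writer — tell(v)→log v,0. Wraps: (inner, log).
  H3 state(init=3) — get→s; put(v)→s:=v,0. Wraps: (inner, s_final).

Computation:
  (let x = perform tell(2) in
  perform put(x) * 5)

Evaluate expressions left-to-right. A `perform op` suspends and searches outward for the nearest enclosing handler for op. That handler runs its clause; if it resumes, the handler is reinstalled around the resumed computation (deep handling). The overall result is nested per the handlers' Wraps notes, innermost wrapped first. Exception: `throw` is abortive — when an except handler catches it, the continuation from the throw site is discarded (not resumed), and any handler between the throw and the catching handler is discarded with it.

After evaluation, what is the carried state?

Answer: 0

Step-by-step:
tell(2) @ H2 ⇒ log+=2
put(0) @ H3 ⇒ s:=0
H0 returns [0]
H1 returns [0]
H2 returns ([0], (2))
H3 returns (([0], (2)), 0)
= (([0], (2)), 0)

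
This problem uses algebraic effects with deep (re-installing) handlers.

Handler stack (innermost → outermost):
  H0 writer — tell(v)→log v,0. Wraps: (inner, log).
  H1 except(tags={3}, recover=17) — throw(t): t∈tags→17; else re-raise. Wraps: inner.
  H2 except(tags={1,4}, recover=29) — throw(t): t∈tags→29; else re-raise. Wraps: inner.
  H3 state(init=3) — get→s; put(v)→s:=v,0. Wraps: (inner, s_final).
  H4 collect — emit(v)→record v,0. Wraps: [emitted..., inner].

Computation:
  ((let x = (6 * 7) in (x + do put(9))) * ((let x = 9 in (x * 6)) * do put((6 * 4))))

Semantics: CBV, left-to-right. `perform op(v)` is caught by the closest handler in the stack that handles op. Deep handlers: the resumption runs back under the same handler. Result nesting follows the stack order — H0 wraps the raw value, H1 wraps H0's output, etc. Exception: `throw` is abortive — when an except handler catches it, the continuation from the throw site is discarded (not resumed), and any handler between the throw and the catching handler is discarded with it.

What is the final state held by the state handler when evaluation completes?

Answer: 24

Step-by-step:
put(9) @ H3 ⇒ s:=9
put(24) @ H3 ⇒ s:=24
H0 returns (0, ())
H1 returns (0, ())
H2 returns (0, ())
H3 returns ((0, ()), 24)
H4 returns [((0, ()), 24)]
= [((0, ()), 24)]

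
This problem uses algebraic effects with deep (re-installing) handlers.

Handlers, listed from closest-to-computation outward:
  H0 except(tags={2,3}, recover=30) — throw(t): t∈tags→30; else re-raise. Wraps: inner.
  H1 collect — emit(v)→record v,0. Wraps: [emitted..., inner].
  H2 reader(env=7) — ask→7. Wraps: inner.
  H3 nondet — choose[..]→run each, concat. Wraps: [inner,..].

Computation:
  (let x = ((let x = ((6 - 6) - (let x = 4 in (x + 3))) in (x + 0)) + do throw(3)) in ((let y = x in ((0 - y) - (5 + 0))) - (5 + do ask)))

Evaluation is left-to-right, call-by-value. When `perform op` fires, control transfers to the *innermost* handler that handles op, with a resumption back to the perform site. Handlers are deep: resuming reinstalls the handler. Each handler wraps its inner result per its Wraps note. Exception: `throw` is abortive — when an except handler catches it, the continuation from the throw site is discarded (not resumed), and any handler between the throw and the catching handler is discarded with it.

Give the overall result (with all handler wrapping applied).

Answer: [[30]]

Working:
throw(3) @ H0 caught ⇒ 30
H1 returns [30]
H2 returns [30]
H3 returns [[30]]
= [[30]]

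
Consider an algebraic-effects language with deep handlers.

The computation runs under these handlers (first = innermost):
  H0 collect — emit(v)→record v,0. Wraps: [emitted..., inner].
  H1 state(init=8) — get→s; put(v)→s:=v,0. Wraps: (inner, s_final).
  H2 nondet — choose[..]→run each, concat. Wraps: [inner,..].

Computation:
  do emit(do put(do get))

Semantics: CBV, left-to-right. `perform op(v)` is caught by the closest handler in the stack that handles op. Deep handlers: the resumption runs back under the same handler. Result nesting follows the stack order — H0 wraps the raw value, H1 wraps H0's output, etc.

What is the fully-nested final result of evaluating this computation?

Answer: [([0, 0], 8)]

Working:
get @ H1 ⇒ 8
put(8) @ H1 ⇒ s:=8
emit(0) @ H0 ⇒ out+=0
H0 returns [0, 0]
H1 returns ([0, 0], 8)
H2 returns [([0, 0], 8)]
= [([0, 0], 8)]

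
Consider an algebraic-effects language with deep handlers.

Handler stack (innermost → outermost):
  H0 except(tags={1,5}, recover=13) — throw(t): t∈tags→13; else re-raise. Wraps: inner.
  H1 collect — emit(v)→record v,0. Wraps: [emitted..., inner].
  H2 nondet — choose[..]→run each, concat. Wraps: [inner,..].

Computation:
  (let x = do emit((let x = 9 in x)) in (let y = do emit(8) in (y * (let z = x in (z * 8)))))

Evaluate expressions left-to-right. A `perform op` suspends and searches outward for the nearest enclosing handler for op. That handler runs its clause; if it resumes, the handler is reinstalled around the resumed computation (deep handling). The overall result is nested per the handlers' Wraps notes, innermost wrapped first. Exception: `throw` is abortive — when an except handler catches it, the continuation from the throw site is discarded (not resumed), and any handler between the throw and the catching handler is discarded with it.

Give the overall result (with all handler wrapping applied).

Working:
emit(9) @ H1 ⇒ out+=9
emit(8) @ H1 ⇒ out+=8
H0 returns 0
H1 returns [9, 8, 0]
H2 returns [[9, 8, 0]]
= [[9, 8, 0]]

Answer: [[9, 8, 0]]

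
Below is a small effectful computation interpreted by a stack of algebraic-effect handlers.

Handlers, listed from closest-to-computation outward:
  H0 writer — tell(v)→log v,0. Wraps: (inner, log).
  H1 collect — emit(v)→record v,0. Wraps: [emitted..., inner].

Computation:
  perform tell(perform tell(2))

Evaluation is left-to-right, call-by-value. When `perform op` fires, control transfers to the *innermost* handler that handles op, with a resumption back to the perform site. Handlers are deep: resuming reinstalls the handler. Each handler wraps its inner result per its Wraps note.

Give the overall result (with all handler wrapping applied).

Answer: [(0, (2, 0))]

Step-by-step:
tell(2) @ H0 ⇒ log+=2
tell(0) @ H0 ⇒ log+=0
H0 returns (0, (2, 0))
H1 returns [(0, (2, 0))]
= [(0, (2, 0))]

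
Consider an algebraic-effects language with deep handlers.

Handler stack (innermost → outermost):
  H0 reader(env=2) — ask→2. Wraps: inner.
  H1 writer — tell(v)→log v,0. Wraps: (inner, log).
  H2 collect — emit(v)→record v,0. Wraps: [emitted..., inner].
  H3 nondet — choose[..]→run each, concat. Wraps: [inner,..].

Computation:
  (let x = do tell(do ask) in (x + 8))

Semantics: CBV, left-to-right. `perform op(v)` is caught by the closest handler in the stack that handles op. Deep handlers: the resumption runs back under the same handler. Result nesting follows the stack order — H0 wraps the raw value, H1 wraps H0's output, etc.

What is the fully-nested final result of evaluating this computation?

Step-by-step:
ask @ H0 ⇒ 2
tell(2) @ H1 ⇒ log+=2
H0 returns 8
H1 returns (8, (2))
H2 returns [(8, (2))]
H3 returns [[(8, (2))]]
= [[(8, (2))]]

Answer: [[(8, (2))]]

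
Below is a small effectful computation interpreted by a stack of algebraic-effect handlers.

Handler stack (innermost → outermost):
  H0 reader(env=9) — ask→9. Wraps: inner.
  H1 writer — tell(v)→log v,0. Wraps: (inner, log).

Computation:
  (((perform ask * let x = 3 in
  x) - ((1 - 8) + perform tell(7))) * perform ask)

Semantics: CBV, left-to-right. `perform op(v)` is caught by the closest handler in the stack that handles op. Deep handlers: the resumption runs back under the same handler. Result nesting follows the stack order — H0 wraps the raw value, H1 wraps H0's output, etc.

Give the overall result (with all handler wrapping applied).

Answer: (306, (7))

Working:
ask @ H0 ⇒ 9
tell(7) @ H1 ⇒ log+=7
ask @ H0 ⇒ 9
H0 returns 306
H1 returns (306, (7))
= (306, (7))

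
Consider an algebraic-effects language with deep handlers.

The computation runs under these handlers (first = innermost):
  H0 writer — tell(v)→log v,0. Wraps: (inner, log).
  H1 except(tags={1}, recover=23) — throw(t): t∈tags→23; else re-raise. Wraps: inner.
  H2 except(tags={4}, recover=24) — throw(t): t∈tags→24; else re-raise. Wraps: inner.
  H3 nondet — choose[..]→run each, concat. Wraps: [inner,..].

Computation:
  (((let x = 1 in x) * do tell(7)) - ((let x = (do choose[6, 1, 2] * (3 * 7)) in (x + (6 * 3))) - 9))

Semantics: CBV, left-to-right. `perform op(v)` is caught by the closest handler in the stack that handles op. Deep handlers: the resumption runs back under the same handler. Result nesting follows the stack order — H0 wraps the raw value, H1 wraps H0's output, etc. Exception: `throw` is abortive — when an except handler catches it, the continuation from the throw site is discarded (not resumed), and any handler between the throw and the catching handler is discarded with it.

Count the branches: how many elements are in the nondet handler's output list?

Answer: 3

Working:
tell(7) @ H0 ⇒ log+=7
choose[6, 1, 2] @ H3
  branch[0] choose=6:
    H0 returns (-135, (7))
    H1 returns (-135, (7))
    H2 returns (-135, (7))
    H3 returns [(-135, (7))]
  branch[1] choose=1:
    H0 returns (-30, (7))
    H1 returns (-30, (7))
    H2 returns (-30, (7))
    H3 returns [(-30, (7))]
  branch[2] choose=2:
    H0 returns (-51, (7))
    H1 returns (-51, (7))
    H2 returns (-51, (7))
    H3 returns [(-51, (7))]
= [(-135, (7)), (-30, (7)), (-51, (7))]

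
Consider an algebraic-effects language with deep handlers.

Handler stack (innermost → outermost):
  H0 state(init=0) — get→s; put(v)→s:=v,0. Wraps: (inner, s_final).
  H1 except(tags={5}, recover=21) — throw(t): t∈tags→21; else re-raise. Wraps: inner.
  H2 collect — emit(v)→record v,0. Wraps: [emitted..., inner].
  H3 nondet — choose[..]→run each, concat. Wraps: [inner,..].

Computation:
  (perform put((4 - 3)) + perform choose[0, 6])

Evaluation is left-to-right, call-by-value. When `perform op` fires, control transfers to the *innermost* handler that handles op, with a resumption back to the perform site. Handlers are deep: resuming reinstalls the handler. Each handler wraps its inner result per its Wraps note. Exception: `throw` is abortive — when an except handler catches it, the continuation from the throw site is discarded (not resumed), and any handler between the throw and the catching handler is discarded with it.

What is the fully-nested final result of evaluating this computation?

Answer: [[(0, 1)], [(6, 1)]]

Evaluation trace:
put(1) @ H0 ⇒ s:=1
choose[0, 6] @ H3
  branch[0] choose=0:
    H0 returns (0, 1)
    H1 returns (0, 1)
    H2 returns [(0, 1)]
    H3 returns [[(0, 1)]]
  branch[1] choose=6:
    H0 returns (6, 1)
    H1 returns (6, 1)
    H2 returns [(6, 1)]
    H3 returns [[(6, 1)]]
= [[(0, 1)], [(6, 1)]]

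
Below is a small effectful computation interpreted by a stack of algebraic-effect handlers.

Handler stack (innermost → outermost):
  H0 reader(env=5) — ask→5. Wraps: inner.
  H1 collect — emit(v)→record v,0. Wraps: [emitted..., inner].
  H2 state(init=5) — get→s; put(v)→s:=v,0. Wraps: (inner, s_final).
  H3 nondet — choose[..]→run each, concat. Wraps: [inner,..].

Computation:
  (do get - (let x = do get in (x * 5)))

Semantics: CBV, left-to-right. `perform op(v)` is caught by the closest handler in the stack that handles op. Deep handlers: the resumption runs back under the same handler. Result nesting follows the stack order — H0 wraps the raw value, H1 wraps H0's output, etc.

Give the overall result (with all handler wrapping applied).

Answer: [([-20], 5)]

Working:
get @ H2 ⇒ 5
get @ H2 ⇒ 5
H0 returns -20
H1 returns [-20]
H2 returns ([-20], 5)
H3 returns [([-20], 5)]
= [([-20], 5)]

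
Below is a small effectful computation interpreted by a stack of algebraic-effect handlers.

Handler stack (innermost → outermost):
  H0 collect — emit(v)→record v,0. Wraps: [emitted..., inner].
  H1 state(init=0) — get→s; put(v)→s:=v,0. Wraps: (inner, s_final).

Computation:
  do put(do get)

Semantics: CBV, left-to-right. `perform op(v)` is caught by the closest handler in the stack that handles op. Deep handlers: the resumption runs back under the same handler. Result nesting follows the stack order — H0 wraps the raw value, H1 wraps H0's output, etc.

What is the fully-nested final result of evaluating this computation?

Answer: ([0], 0)

Step-by-step:
get @ H1 ⇒ 0
put(0) @ H1 ⇒ s:=0
H0 returns [0]
H1 returns ([0], 0)
= ([0], 0)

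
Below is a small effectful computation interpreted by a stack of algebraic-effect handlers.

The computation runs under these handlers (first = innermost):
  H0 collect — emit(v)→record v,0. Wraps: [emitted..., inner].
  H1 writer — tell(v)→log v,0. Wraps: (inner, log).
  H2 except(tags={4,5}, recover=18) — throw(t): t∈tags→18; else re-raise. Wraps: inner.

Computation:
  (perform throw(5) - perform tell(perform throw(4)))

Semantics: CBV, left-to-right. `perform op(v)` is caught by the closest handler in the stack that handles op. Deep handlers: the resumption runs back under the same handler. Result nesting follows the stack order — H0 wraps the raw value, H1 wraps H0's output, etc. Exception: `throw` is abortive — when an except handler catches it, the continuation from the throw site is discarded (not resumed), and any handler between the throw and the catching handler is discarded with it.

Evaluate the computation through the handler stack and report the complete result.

Answer: 18

Step-by-step:
throw(5) @ H2 caught ⇒ 18
= 18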